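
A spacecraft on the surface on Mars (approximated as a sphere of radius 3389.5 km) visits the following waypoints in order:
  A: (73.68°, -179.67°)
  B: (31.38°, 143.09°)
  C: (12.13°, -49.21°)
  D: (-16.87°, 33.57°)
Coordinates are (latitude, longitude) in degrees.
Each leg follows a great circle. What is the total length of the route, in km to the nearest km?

15854 km

Leg A→B: central angle 0.8083 rad, distance 2739.8 km.
Leg B→C: central angle 2.3548 rad, distance 7981.5 km.
Leg C→D: central angle 1.5142 rad, distance 5132.2 km.
Total: 2739.8 + 7981.5 + 5132.2 ≈ 15854 km.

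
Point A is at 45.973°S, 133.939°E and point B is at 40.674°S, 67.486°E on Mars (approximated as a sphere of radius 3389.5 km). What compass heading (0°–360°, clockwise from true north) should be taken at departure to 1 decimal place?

With φ₁ = -0.8024, φ₂ = -0.7099, Δλ = -1.1598 rad, the forward-azimuth formula gives
θ = atan2( sin Δλ cos φ₂ , cos φ₁ sin φ₂ − sin φ₁ cos φ₂ cos Δλ ) = atan2(-0.6953, -0.2351) = -108.68°.
Adding 360° brings this into [0°, 360°): 251.3°.

251.3°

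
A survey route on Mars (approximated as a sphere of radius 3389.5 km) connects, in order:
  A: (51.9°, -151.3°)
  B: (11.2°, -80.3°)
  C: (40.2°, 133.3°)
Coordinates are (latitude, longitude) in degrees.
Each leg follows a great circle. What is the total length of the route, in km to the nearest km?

11206 km

Leg A→B: central angle 1.2133 rad, distance 4112.5 km.
Leg B→C: central angle 2.0929 rad, distance 7093.9 km.
Total: 4112.5 + 7093.9 ≈ 11206 km.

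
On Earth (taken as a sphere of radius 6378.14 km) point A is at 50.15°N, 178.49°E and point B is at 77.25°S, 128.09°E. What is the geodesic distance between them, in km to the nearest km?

Let φ₁ = 0.8753 rad, φ₂ = -1.3483 rad, and Δλ = -0.8796 rad.
cos c = sin φ₁ sin φ₂ + cos φ₁ cos φ₂ cos Δλ = (0.7677)(-0.9753) + (0.6408)(0.2207)(0.6374) = -0.65865,
so c = arccos(-0.65865) = 2.28982 rad.
Distance = R·c = 6378.14 × 2.2898 ≈ 14605 km.

14605 km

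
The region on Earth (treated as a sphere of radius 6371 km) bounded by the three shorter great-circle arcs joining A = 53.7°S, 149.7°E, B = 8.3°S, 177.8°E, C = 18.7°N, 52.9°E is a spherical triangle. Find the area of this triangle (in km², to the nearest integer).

57881196 km²

Side lengths (central angles): a = 2.1927, b = 1.9016, c = 0.8852 rad; semiperimeter s = 2.4897.
By l'Huilier's theorem, tan(E/4) = √[tan(s/2) tan((s−a)/2) tan((s−b)/2) tan((s−c)/2)], giving spherical excess E = 1.4260 rad.
Area = E·R² = 1.4260 × (6371)² ≈ 57881196 km².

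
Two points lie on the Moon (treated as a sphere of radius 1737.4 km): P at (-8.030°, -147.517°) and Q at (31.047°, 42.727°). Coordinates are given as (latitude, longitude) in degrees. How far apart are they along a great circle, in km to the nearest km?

4702 km

With latitudes φ₁ = -8.030°, φ₂ = 31.047° and longitude difference Δλ = -169.756°:
Haversine: a = sin²(Δφ/2) + cos φ₁ cos φ₂ sin²(Δλ/2) = 0.1119 + (0.9902)(0.8567)(0.9920) = 0.95343.
Central angle c = 2·arcsin(√a) = 2.70658 rad.
Distance = R·c = 1737.4 × 2.7066 ≈ 4702 km.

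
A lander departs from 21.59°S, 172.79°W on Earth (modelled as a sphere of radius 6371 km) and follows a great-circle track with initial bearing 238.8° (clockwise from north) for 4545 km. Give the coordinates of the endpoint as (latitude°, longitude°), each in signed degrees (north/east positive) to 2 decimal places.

Angular distance δ = d/R = 4545/6371 = 0.71339 rad; initial bearing θ = 4.1678 rad.
sin φ₂ = sin φ₁ cos δ + cos φ₁ sin δ cos θ = (-0.3680)(0.7561) + (0.9298)(0.6544)(-0.5180) = -0.5934, so φ₂ = -36.40°.
Δλ = atan2(sin θ sin δ cos φ₁, cos δ − sin φ₁ sin φ₂) = atan2(-0.5205, 0.5378) = -44.063°.
λ₂ = -172.790° − 44.063° = -216.85° → 143.15° after wrapping to (−180°, 180°].

-36.40°, 143.15°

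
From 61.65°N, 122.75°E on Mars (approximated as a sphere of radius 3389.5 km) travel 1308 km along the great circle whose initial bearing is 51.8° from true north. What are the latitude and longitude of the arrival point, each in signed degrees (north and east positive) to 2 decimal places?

Angular distance δ = d/R = 1308/3389.5 = 0.38590 rad; initial bearing θ = 0.9041 rad.
sin φ₂ = sin φ₁ cos δ + cos φ₁ sin δ cos θ = (0.8801)(0.9265) + (0.4749)(0.3764)(0.6184) = 0.9259, so φ₂ = 67.80°.
Δλ = atan2(sin θ sin δ cos φ₁, cos δ − sin φ₁ sin φ₂) = atan2(0.1405, 0.1116) = 51.523°.
λ₂ = 122.750° + 51.523° = 174.27°.

67.80°, 174.27°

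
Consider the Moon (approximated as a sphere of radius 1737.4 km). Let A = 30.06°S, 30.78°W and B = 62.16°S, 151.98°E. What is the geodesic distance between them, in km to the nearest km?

2661 km

Let φ₁ = -0.5246 rad, φ₂ = -1.0849 rad, and Δλ = -3.0934 rad.
cos c = sin φ₁ sin φ₂ + cos φ₁ cos φ₂ cos Δλ = (-0.5009)(-0.8843) + (0.8655)(0.4670)(-0.9988) = 0.03921,
so c = arccos(0.03921) = 1.53158 rad.
Distance = R·c = 1737.4 × 1.5316 ≈ 2661 km.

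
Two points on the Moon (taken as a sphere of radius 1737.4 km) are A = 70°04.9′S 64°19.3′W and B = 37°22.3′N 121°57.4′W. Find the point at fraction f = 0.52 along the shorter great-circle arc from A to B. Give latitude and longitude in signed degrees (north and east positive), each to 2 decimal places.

Central angle δ = 2.0106 rad. Interpolating on the sphere with fraction f = 0.52:
P = [sin((1−f)δ)·A + sin(fδ)·B] / sin δ = 0.9085·A + 0.9562·B in Cartesian coordinates,
giving P = (-0.2681, -0.9237, -0.2738), i.e. latitude -15.89°, longitude -106.18°.

-15.89°, -106.18°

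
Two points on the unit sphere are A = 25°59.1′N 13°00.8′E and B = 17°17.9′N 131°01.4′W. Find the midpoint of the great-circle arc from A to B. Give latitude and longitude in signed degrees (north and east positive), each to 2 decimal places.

52.00°, -64.31°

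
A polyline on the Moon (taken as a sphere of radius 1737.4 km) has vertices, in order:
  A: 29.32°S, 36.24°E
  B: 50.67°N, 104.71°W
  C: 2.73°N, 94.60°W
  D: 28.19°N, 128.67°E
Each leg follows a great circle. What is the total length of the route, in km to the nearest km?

9728 km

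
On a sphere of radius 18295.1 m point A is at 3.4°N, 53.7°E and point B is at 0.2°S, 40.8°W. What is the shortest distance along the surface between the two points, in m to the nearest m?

30176 m

In radians: φ₁ = 0.0593, φ₂ = -0.0035, Δλ = -94.500° = -1.6493 rad.
Haversine: a = sin²(Δφ/2) + cos φ₁ cos φ₂ sin²(Δλ/2) = 0.0010 + (0.9982)(1.0000)(0.5392) = 0.53926.
Central angle c = 2·arcsin(√a) = 1.64940 rad.
Distance = R·c = 18295.1 × 1.6494 ≈ 30176 m.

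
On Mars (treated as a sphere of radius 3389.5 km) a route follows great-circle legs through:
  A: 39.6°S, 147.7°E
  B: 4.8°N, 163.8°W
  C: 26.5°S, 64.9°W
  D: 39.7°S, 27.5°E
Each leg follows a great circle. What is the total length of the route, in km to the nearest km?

Leg A→B: central angle 1.0979 rad, distance 3721.5 km.
Leg B→C: central angle 1.7470 rad, distance 5921.5 km.
Leg C→D: central angle 1.3117 rad, distance 4446.1 km.
Total: 3721.5 + 5921.5 + 4446.1 ≈ 14089 km.

14089 km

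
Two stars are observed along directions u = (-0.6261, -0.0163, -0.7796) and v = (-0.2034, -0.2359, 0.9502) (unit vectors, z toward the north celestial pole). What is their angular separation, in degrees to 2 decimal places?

127.56°

u·v = -0.6096; |u| = 1.0000, |v| = 1.0000.
cos θ = (u·v)/(|u||v|) = -0.6096, so θ = 127.56°.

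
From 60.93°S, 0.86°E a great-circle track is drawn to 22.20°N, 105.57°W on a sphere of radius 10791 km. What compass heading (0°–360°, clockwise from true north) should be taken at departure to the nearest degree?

Δλ = -106.430° = -1.8576 rad.
y = sin Δλ · cos φ₂ = (-0.9592)(0.9259) = -0.8881
x = cos φ₁ sin φ₂ − sin φ₁ cos φ₂ cos Δλ = (0.4859)(0.3778) − (-0.8740)(0.9259)(-0.2828) = -0.0453
θ = atan2(y, x) = -92.92°; adding 360° gives 267°.

267°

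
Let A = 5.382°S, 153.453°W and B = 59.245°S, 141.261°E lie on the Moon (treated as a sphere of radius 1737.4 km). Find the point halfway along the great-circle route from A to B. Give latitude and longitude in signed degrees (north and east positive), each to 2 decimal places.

Central angle δ = 1.2730 rad. Interpolating on the sphere with fraction f = 0.5:
P = [sin((1−f)δ)·A + sin(fδ)·B] / sin δ = 0.6217·A + 0.6217·B in Cartesian coordinates,
giving P = (-0.8017, -0.0777, -0.5926), i.e. latitude -36.34°, longitude -174.46°.

-36.34°, -174.46°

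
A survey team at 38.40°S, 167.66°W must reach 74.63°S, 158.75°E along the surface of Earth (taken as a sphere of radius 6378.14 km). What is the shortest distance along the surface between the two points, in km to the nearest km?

Let φ₁ = -0.6702 rad, φ₂ = -1.3025 rad, and Δλ = -0.5863 rad.
cos c = sin φ₁ sin φ₂ + cos φ₁ cos φ₂ cos Δλ = (-0.6211)(-0.9642) + (0.7837)(0.2651)(0.8330) = 0.77197,
so c = arccos(0.77197) = 0.68887 rad.
Distance = R·c = 6378.14 × 0.6889 ≈ 4394 km.

4394 km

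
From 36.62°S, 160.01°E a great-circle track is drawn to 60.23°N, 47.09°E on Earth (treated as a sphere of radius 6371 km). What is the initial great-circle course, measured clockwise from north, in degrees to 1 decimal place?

With φ₁ = -0.6391, φ₂ = 1.0512, Δλ = -1.9708 rad, the forward-azimuth formula gives
θ = atan2( sin Δλ cos φ₂ , cos φ₁ sin φ₂ − sin φ₁ cos φ₂ cos Δλ ) = atan2(-0.4573, 0.5813) = -38.19°.
Adding 360° brings this into [0°, 360°): 321.8°.

321.8°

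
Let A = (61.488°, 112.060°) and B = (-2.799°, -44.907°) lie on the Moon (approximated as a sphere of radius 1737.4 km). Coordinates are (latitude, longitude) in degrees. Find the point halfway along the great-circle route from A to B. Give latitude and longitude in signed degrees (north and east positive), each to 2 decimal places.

Central angle δ = 2.0734 rad. Interpolating on the sphere with fraction f = 0.5:
P = [sin((1−f)δ)·A + sin(fδ)·B] / sin δ = 0.9822·A + 0.9822·B in Cartesian coordinates,
giving P = (0.5187, -0.2580, 0.8151), i.e. latitude 54.60°, longitude -26.45°.

54.60°, -26.45°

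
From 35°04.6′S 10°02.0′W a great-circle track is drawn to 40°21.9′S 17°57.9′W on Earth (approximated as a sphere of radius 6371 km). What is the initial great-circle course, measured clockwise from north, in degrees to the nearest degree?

227°

Δλ = -7.932° = -0.1384 rad.
y = sin Δλ · cos φ₂ = (-0.1380)(0.7619) = -0.1051
x = cos φ₁ sin φ₂ − sin φ₁ cos φ₂ cos Δλ = (0.8184)(-0.6477) − (-0.5747)(0.7619)(0.9904) = -0.0964
θ = atan2(y, x) = -132.50°; adding 360° gives 227°.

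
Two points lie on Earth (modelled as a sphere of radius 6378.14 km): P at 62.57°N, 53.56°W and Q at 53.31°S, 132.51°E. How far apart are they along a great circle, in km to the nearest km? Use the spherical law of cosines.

18947 km

Let φ₁ = 1.0921 rad, φ₂ = -0.9304 rad, and Δλ = -3.0357 rad.
cos c = sin φ₁ sin φ₂ + cos φ₁ cos φ₂ cos Δλ = (0.8876)(-0.8019) + (0.4607)(0.5975)(-0.9944) = -0.98543,
so c = arccos(-0.98543) = 2.97065 rad.
Distance = R·c = 6378.14 × 2.9707 ≈ 18947 km.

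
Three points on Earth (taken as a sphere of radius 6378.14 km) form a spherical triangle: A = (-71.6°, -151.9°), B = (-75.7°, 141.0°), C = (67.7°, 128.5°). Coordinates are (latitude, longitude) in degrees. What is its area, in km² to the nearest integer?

Side lengths (central angles): a = 2.5065, b = 2.5988, c = 0.3182 rad; semiperimeter s = 2.7118.
By l'Huilier's theorem, tan(E/4) = √[tan(s/2) tan((s−a)/2) tan((s−b)/2) tan((s−c)/2)], giving spherical excess E = 1.0199 rad.
Area = E·R² = 1.0199 × (6378.14)² ≈ 41491988 km².

41491988 km²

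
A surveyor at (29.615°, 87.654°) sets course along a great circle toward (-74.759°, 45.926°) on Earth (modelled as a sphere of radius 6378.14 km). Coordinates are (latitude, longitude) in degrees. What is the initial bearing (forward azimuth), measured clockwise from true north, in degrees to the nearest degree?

Δλ = -41.728° = -0.7283 rad.
y = sin Δλ · cos φ₂ = (-0.6656)(0.2629) = -0.1750
x = cos φ₁ sin φ₂ − sin φ₁ cos φ₂ cos Δλ = (0.8694)(-0.9648) − (0.4942)(0.2629)(0.7463) = -0.9357
θ = atan2(y, x) = -169.41°; adding 360° gives 191°.

191°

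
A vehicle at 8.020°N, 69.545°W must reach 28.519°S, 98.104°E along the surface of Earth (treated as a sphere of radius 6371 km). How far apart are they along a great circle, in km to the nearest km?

Let φ₁ = 0.1400 rad, φ₂ = -0.4978 rad, and Δλ = 2.9260 rad.
cos c = sin φ₁ sin φ₂ + cos φ₁ cos φ₂ cos Δλ = (0.1395)(-0.4775) + (0.9902)(0.8787)(-0.9769) = -0.91654,
so c = arccos(-0.91654) = 2.73014 rad.
Distance = R·c = 6371 × 2.7301 ≈ 17394 km.

17394 km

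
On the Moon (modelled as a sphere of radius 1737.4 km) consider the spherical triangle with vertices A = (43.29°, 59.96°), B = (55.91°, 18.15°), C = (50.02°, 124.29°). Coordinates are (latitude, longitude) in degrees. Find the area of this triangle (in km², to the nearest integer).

Side lengths (central angles): a = 1.0069, b = 0.7554, c = 0.5116 rad; semiperimeter s = 1.1369.
By l'Huilier's theorem, tan(E/4) = √[tan(s/2) tan((s−a)/2) tan((s−b)/2) tan((s−c)/2)], giving spherical excess E = 0.2037 rad.
Area = E·R² = 0.2037 × (1737.4)² ≈ 614780 km².

614780 km²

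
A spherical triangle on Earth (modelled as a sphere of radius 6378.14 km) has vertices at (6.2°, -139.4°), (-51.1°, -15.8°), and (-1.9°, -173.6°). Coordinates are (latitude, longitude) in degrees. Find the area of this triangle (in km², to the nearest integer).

42331544 km²

Side lengths (central angles): a = 2.1595, b = 0.6125, c = 2.0148 rad; semiperimeter s = 2.3934.
By l'Huilier's theorem, tan(E/4) = √[tan(s/2) tan((s−a)/2) tan((s−b)/2) tan((s−c)/2)], giving spherical excess E = 1.0406 rad.
Area = E·R² = 1.0406 × (6378.14)² ≈ 42331544 km².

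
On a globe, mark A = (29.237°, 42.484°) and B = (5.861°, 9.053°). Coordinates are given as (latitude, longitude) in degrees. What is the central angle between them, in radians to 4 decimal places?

0.6852 rad

With latitudes φ₁ = 29.237°, φ₂ = 5.861° and longitude difference Δλ = -33.431°:
cos c = sin φ₁ sin φ₂ + cos φ₁ cos φ₂ cos Δλ = (0.4884)(0.1021) + (0.8726)(0.9948)(0.8345) = 0.77430,
so c = arccos(0.77430) = 0.68518 rad.
So the angular separation is 0.6852 rad.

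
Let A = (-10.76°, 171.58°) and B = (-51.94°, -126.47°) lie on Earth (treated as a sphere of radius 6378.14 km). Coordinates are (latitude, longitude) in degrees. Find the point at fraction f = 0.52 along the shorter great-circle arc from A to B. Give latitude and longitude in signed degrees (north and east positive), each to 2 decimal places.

Central angle δ = 1.1243 rad. Interpolating on the sphere with fraction f = 0.52:
P = [sin((1−f)δ)·A + sin(fδ)·B] / sin δ = 0.5697·A + 0.6119·B in Cartesian coordinates,
giving P = (-0.7779, -0.2214, -0.5881), i.e. latitude -36.02°, longitude -164.11°.

-36.02°, -164.11°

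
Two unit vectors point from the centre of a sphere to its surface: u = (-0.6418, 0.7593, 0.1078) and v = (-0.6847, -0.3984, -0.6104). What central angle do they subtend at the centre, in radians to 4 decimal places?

1.4996 rad

u·v = 0.0711; |u| = 1.0000, |v| = 1.0001.
cos θ = (u·v)/(|u||v|) = 0.0711, so θ = 1.4996 rad.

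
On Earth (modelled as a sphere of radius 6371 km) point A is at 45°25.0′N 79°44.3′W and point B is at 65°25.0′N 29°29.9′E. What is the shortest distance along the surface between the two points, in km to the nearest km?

In radians: φ₁ = 0.7927, φ₂ = 1.1417, Δλ = 109.237° = 1.9065 rad.
cos c = sin φ₁ sin φ₂ + cos φ₁ cos φ₂ cos Δλ = (0.7122)(0.9094) + (0.7019)(0.4160)(-0.3295) = 0.55146,
so c = arccos(0.55146) = 0.98668 rad.
Distance = R·c = 6371 × 0.9867 ≈ 6286 km.

6286 km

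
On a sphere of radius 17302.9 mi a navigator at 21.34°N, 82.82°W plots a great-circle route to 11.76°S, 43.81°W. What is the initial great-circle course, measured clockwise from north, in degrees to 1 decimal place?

Δλ = 39.010° = 0.6809 rad.
y = sin Δλ · cos φ₂ = (0.6295)(0.9790) = 0.6162
x = cos φ₁ sin φ₂ − sin φ₁ cos φ₂ cos Δλ = (0.9314)(-0.2038) − (0.3639)(0.9790)(0.7770) = -0.4667
θ = atan2(y, x) = 127.14°, so the bearing is 127.1°.

127.1°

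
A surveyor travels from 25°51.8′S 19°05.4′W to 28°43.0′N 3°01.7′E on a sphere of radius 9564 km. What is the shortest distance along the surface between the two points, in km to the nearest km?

In radians: φ₁ = -0.4514, φ₂ = 0.5012, Δλ = 22.118° = 0.3860 rad.
cos c = sin φ₁ sin φ₂ + cos φ₁ cos φ₂ cos Δλ = (-0.4362)(0.4805) + (0.8998)(0.8770)(0.9264) = 0.52149,
so c = arccos(0.52149) = 1.02220 rad.
Distance = R·c = 9564 × 1.0222 ≈ 9776 km.

9776 km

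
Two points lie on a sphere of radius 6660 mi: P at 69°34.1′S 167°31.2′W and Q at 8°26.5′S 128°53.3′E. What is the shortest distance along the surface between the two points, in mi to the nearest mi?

8494 mi

Let φ₁ = -1.2142 rad, φ₂ = -0.1473 rad, and Δλ = -1.1099 rad.
Haversine: a = sin²(Δφ/2) + cos φ₁ cos φ₂ sin²(Δλ/2) = 0.2586 + (0.3491)(0.9892)(0.2776) = 0.35443.
Central angle c = 2·arcsin(√a) = 1.27537 rad.
Distance = R·c = 6660 × 1.2754 ≈ 8494 mi.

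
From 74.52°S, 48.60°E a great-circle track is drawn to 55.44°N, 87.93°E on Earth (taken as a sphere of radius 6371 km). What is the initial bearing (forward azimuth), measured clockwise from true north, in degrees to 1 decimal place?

Δλ = 39.330° = 0.6864 rad.
y = sin Δλ · cos φ₂ = (0.6338)(0.5673) = 0.3595
x = cos φ₁ sin φ₂ − sin φ₁ cos φ₂ cos Δλ = (0.2669)(0.8235) − (-0.9637)(0.5673)(0.7735) = 0.6427
θ = atan2(y, x) = 29.22°, so the bearing is 29.2°.

29.2°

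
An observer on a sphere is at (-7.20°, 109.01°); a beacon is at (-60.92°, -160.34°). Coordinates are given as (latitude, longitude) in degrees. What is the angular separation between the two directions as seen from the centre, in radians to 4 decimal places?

1.4665 rad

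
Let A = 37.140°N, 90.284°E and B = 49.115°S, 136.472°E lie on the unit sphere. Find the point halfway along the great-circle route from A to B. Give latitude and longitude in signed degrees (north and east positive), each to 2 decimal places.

The central angle between A and B is δ = 1.6662 rad.
With f = 0.5, the slerp weights are sin((1−f)δ)/sin δ = 0.7434 and sin(fδ)/sin δ = 0.7434.
Weighted sum of the unit vectors: (0.7434)·(-0.0040,0.7972,0.6038) + (0.7434)·(-0.4746,0.4508,-0.7560) = (-0.3557, 0.9277, -0.1132).
Converting back: φ = atan2(z, √(x²+y²)) = -6.50°, λ = atan2(y, x) = 110.98°.

-6.50°, 110.98°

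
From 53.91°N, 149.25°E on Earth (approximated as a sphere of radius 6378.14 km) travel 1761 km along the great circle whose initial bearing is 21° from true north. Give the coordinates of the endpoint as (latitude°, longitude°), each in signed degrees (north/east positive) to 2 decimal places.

Angular distance δ = d/R = 1761/6378.14 = 0.27610 rad; initial bearing θ = 0.3665 rad.
sin φ₂ = sin φ₁ cos δ + cos φ₁ sin δ cos θ = (0.8081)(0.9621) + (0.5891)(0.2726)(0.9336) = 0.9274, so φ₂ = 68.03°.
Δλ = atan2(sin θ sin δ cos φ₁, cos δ − sin φ₁ sin φ₂) = atan2(0.0575, 0.2127) = 15.139°.
λ₂ = 149.250° + 15.139° = 164.39°.

68.03°, 164.39°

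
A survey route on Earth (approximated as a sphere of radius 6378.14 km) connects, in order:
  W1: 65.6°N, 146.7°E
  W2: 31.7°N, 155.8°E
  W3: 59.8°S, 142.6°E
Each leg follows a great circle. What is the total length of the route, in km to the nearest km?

14082 km

Leg W1→W2: central angle 0.5996 rad, distance 3824.0 km.
Leg W2→W3: central angle 1.6083 rad, distance 10257.9 km.
Total: 3824.0 + 10257.9 ≈ 14082 km.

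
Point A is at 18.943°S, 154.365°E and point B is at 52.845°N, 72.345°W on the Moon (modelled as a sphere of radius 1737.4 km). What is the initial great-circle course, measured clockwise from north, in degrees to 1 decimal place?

35.4°

Δλ = 133.290° = 2.3263 rad.
y = sin Δλ · cos φ₂ = (0.7279)(0.6040) = 0.4396
x = cos φ₁ sin φ₂ − sin φ₁ cos φ₂ cos Δλ = (0.9458)(0.7970) − (-0.3246)(0.6040)(-0.6857) = 0.6194
θ = atan2(y, x) = 35.37°, so the bearing is 35.4°.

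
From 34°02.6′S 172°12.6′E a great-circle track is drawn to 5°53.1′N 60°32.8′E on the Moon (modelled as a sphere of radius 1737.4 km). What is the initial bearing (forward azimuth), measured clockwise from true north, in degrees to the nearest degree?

263°

Δλ = -111.663° = -1.9489 rad.
y = sin Δλ · cos φ₂ = (-0.9294)(0.9947) = -0.9245
x = cos φ₁ sin φ₂ − sin φ₁ cos φ₂ cos Δλ = (0.8286)(0.1025) − (-0.5598)(0.9947)(-0.3692) = -0.1206
θ = atan2(y, x) = -97.43°; adding 360° gives 263°.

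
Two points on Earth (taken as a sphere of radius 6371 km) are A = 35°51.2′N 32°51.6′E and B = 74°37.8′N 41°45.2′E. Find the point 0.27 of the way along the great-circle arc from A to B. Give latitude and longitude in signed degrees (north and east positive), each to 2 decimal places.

Central angle δ = 0.6809 rad. Interpolating on the sphere with fraction f = 0.27:
P = [sin((1−f)δ)·A + sin(fδ)·B] / sin δ = 0.7575·A + 0.2904·B in Cartesian coordinates,
giving P = (0.5732, 0.3844, 0.7237), i.e. latitude 46.36°, longitude 33.85°.

46.36°, 33.85°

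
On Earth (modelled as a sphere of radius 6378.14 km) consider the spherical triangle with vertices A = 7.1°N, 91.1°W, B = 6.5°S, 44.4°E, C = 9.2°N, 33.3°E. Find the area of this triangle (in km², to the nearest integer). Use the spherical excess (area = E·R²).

20513940 km²

Side lengths (central angles): a = 0.3352, b = 2.1337, c = 2.3706 rad; semiperimeter s = 2.4198.
By l'Huilier's theorem, tan(E/4) = √[tan(s/2) tan((s−a)/2) tan((s−b)/2) tan((s−c)/2)], giving spherical excess E = 0.5043 rad.
Area = E·R² = 0.5043 × (6378.14)² ≈ 20513940 km².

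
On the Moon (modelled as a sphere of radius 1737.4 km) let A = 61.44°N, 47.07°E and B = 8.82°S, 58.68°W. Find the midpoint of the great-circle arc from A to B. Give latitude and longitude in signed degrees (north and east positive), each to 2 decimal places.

The central angle between A and B is δ = 1.8368 rad.
With f = 0.5, the slerp weights are sin((1−f)δ)/sin δ = 0.8236 and sin(fδ)/sin δ = 0.8236.
Weighted sum of the unit vectors: (0.8236)·(0.3256,0.3500,0.8783) + (0.8236)·(0.5137,-0.8442,-0.1533) = (0.6913, -0.4070, 0.5971).
Converting back: φ = atan2(z, √(x²+y²)) = 36.66°, λ = atan2(y, x) = -30.49°.

36.66°, -30.49°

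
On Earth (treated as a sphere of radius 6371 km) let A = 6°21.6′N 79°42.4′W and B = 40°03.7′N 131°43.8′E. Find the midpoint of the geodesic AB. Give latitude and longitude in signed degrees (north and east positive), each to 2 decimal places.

55.17°, -129.21°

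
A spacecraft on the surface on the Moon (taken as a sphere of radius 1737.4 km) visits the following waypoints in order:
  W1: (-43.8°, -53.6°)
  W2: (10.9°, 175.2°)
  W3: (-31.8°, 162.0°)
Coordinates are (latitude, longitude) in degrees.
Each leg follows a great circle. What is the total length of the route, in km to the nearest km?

Leg W1→W2: central angle 2.2115 rad, distance 3842.2 km.
Leg W2→W3: central angle 0.7772 rad, distance 1350.3 km.
Total: 3842.2 + 1350.3 ≈ 5193 km.

5193 km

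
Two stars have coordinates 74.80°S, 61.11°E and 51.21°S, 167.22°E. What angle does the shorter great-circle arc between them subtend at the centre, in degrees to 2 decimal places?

45.04°

With latitudes φ₁ = -74.800°, φ₂ = -51.210° and longitude difference Δλ = 106.110°:
cos c = sin φ₁ sin φ₂ + cos φ₁ cos φ₂ cos Δλ = (-0.9650)(-0.7794) + (0.2622)(0.6265)(-0.2775) = 0.70660,
so c = arccos(0.70660) = 0.78611 rad.
So the angular separation is 45.04°.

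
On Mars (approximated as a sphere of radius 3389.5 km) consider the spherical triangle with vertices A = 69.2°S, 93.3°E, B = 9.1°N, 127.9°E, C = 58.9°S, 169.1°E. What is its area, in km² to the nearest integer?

5181982 km²

Side lengths (central angles): a = 1.3198, b = 0.5634, c = 1.4296 rad; semiperimeter s = 1.6564.
By l'Huilier's theorem, tan(E/4) = √[tan(s/2) tan((s−a)/2) tan((s−b)/2) tan((s−c)/2)], giving spherical excess E = 0.4510 rad.
Area = E·R² = 0.4510 × (3389.5)² ≈ 5181982 km².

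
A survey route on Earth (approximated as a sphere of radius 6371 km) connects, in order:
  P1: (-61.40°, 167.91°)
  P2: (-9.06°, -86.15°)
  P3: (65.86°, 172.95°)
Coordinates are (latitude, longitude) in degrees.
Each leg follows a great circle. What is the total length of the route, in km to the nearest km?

21375 km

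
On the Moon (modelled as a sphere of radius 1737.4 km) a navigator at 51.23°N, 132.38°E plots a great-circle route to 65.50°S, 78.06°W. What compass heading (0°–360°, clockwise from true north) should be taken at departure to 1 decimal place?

With φ₁ = 0.8941, φ₂ = -1.1432, Δλ = 2.6103 rad, the forward-azimuth formula gives
θ = atan2( sin Δλ cos φ₂ , cos φ₁ sin φ₂ − sin φ₁ cos φ₂ cos Δλ ) = atan2(0.2101, -0.2911) = 144.18°.
So the initial bearing is 144.2°.

144.2°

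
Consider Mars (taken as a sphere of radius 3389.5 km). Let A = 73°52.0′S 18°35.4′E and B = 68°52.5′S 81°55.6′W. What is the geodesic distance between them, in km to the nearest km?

1693 km

Let φ₁ = -1.2892 rad, φ₂ = -1.2021 rad, and Δλ = -1.7543 rad.
cos c = sin φ₁ sin φ₂ + cos φ₁ cos φ₂ cos Δλ = (-0.9606)(-0.9328) + (0.2779)(0.3604)(-0.1825) = 0.87778,
so c = arccos(0.87778) = 0.49958 rad.
Distance = R·c = 3389.5 × 0.4996 ≈ 1693 km.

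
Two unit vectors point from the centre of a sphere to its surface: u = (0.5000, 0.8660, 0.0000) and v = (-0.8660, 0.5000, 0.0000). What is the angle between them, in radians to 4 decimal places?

u·v = 0.0000; |u| = 1.0000, |v| = 1.0000.
cos θ = (u·v)/(|u||v|) = 0.0000, so θ = 1.5708 rad.

1.5708 rad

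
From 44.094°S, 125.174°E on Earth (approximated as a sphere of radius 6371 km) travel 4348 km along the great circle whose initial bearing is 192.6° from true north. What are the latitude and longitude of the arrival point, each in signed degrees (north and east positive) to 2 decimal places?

Angular distance δ = d/R = 4348/6371 = 0.68247 rad; initial bearing θ = 3.3615 rad.
sin φ₂ = sin φ₁ cos δ + cos φ₁ sin δ cos θ = (-0.6958)(0.7760) + (0.7182)(0.6307)(-0.9759) = -0.9820, so φ₂ = -79.13°.
Δλ = atan2(sin θ sin δ cos φ₁, cos δ − sin φ₁ sin φ₂) = atan2(-0.0988, 0.0927) = -46.837°.
λ₂ = 125.174° − 46.837° = 78.34°.

-79.13°, 78.34°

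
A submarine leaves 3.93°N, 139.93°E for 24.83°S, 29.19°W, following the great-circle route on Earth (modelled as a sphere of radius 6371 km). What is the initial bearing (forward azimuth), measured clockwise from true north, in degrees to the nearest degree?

206°

With φ₁ = 0.0686, φ₂ = -0.4334, Δλ = -2.9517 rad, the forward-azimuth formula gives
θ = atan2( sin Δλ cos φ₂ , cos φ₁ sin φ₂ − sin φ₁ cos φ₂ cos Δλ ) = atan2(-0.1713, -0.3579) = -154.42°.
Adding 360° brings this into [0°, 360°): 206°.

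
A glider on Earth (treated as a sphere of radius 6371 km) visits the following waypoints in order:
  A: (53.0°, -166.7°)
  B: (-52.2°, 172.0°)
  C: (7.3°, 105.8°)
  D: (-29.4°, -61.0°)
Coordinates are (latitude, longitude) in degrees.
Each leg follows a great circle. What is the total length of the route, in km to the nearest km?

38142 km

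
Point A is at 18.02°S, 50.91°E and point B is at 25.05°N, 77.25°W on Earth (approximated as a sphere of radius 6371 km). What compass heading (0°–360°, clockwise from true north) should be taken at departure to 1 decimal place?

287.9°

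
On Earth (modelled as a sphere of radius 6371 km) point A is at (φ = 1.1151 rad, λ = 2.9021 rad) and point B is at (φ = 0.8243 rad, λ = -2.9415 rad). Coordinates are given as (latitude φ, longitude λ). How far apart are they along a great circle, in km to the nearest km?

2405 km

With latitudes φ₁ = 63.891°, φ₂ = 47.229° and longitude difference Δλ = 25.186°:
Haversine: a = sin²(Δφ/2) + cos φ₁ cos φ₂ sin²(Δλ/2) = 0.0210 + (0.4401)(0.6791)(0.0475) = 0.03520.
Central angle c = 2·arcsin(√a) = 0.37746 rad.
Distance = R·c = 6371 × 0.3775 ≈ 2405 km.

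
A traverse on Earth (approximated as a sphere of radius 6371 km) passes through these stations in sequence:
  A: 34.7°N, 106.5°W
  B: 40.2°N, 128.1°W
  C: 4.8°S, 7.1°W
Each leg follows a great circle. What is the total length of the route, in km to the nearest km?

Leg A→B: central angle 0.3134 rad, distance 1996.5 km.
Leg B→C: central angle 2.0331 rad, distance 12952.9 km.
Total: 1996.5 + 12952.9 ≈ 14949 km.

14949 km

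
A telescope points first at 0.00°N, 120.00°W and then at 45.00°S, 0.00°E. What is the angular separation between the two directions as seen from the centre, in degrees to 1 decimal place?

In radians: φ₁ = 0.0000, φ₂ = -0.7854, Δλ = 120.000° = 2.0944 rad.
cos c = sin φ₁ sin φ₂ + cos φ₁ cos φ₂ cos Δλ = (0.0000)(-0.7071) + (1.0000)(0.7071)(-0.5000) = -0.35355,
so c = arccos(-0.35355) = 1.93216 rad.
So the angular separation is 110.7°.

110.7°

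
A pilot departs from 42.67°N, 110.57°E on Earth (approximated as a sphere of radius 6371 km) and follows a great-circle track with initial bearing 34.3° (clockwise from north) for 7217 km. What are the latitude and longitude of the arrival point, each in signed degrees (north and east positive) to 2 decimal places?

Angular distance δ = d/R = 7217/6371 = 1.13279 rad; initial bearing θ = 0.5986 rad.
sin φ₂ = sin φ₁ cos δ + cos φ₁ sin δ cos θ = (0.6778)(0.4241) + (0.7353)(0.9056)(0.8261) = 0.8375, so φ₂ = 56.88°.
Δλ = atan2(sin θ sin δ cos φ₁, cos δ − sin φ₁ sin φ₂) = atan2(0.3752, -0.1435) = 110.932°.
λ₂ = 110.570° + 110.932° = 221.50° → -138.50° after wrapping to (−180°, 180°].

56.88°, -138.50°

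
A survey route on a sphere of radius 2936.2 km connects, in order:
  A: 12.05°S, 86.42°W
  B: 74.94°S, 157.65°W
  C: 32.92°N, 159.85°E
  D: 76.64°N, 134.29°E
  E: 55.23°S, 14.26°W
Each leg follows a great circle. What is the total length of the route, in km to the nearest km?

Leg A→B: central angle 1.2835 rad, distance 3768.6 km.
Leg B→C: central angle 1.9433 rad, distance 5706.1 km.
Leg C→D: central angle 0.7901 rad, distance 2320.0 km.
Leg D→E: central angle 2.7180 rad, distance 7980.7 km.
Total: 3768.6 + 5706.1 + 2320.0 + 7980.7 ≈ 19775 km.

19775 km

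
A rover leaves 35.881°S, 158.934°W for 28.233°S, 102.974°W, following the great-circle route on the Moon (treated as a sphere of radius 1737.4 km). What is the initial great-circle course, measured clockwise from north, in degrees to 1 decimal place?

Δλ = 55.960° = 0.9767 rad.
y = sin Δλ · cos φ₂ = (0.8286)(0.8810) = 0.7301
x = cos φ₁ sin φ₂ − sin φ₁ cos φ₂ cos Δλ = (0.8102)(-0.4731) − (-0.5861)(0.8810)(0.5598) = -0.0942
θ = atan2(y, x) = 97.36°, so the bearing is 97.4°.

97.4°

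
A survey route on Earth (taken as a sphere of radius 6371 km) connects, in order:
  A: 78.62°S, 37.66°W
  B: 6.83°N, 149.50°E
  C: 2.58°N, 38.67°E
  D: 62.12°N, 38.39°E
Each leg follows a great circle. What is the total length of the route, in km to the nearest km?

Leg A→B: central angle 1.8870 rad, distance 12022.2 km.
Leg B→C: central angle 1.9256 rad, distance 12267.7 km.
Leg C→D: central angle 1.0392 rad, distance 6620.6 km.
Total: 12022.2 + 12267.7 + 6620.6 ≈ 30910 km.

30910 km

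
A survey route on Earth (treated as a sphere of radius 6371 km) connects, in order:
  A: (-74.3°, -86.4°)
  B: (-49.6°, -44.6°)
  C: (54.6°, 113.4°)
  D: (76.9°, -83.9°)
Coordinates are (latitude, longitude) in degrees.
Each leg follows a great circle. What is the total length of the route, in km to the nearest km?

27126 km

Leg A→B: central angle 0.5279 rad, distance 3363.2 km.
Leg B→C: central angle 2.8914 rad, distance 18420.9 km.
Leg C→D: central angle 0.8385 rad, distance 5342.2 km.
Total: 3363.2 + 18420.9 + 5342.2 ≈ 27126 km.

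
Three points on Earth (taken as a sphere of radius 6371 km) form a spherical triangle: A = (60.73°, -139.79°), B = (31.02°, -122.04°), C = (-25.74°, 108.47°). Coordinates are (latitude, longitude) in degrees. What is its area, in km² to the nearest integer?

44791680 km²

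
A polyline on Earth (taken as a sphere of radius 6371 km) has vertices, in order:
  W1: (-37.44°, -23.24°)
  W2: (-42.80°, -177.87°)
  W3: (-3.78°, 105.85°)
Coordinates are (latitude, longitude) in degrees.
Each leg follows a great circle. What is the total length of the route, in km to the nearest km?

Leg W1→W2: central angle 1.6844 rad, distance 10731.2 km.
Leg W2→W3: central angle 1.3506 rad, distance 8604.6 km.
Total: 10731.2 + 8604.6 ≈ 19336 km.

19336 km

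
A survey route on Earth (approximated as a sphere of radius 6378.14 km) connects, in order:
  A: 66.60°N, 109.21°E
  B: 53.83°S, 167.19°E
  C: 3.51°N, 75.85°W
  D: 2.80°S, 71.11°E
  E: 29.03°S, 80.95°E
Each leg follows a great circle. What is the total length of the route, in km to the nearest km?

45794 km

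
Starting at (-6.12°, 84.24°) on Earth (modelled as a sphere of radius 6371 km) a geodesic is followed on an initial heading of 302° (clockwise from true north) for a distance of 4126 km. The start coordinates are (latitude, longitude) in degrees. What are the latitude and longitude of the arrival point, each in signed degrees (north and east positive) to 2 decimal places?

Angular distance δ = d/R = 4126/6371 = 0.64762 rad; initial bearing θ = 5.2709 rad.
sin φ₂ = sin φ₁ cos δ + cos φ₁ sin δ cos θ = (-0.1066)(0.7975) + (0.9943)(0.6033)(0.5299) = 0.2328, so φ₂ = 13.46°.
Δλ = atan2(sin θ sin δ cos φ₁, cos δ − sin φ₁ sin φ₂) = atan2(-0.5087, 0.8223) = -31.741°.
λ₂ = 84.240° − 31.741° = 52.50°.

13.46°, 52.50°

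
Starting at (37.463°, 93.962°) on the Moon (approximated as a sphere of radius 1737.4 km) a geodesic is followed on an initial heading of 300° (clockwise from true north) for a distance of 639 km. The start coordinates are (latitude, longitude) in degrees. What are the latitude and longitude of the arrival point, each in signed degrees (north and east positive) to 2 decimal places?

45.26°, 67.71°

Angular distance δ = d/R = 639/1737.4 = 0.36779 rad; initial bearing θ = 5.2360 rad.
sin φ₂ = sin φ₁ cos δ + cos φ₁ sin δ cos θ = (0.6082)(0.9331) + (0.7937)(0.3596)(0.5000) = 0.7103, so φ₂ = 45.26°.
Δλ = atan2(sin θ sin δ cos φ₁, cos δ − sin φ₁ sin φ₂) = atan2(-0.2472, 0.5011) = -26.254°.
λ₂ = 93.962° − 26.254° = 67.71°.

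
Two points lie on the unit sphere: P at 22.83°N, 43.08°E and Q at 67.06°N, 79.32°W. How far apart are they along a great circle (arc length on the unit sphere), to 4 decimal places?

Let φ₁ = 0.3985 rad, φ₂ = 1.1704 rad, and Δλ = -2.1363 rad.
cos c = sin φ₁ sin φ₂ + cos φ₁ cos φ₂ cos Δλ = (0.3880)(0.9209) + (0.9217)(0.3898)(-0.5358) = 0.16483,
so c = arccos(0.16483) = 1.40521 rad.
On the unit sphere the arc length equals the central angle: 1.4052.

1.4052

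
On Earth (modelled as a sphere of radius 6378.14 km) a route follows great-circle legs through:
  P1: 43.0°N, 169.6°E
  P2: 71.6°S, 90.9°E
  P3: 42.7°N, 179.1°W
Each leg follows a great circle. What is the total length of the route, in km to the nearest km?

Leg P1→P2: central angle 2.2167 rad, distance 14138.2 km.
Leg P2→P3: central angle 2.2698 rad, distance 14477.4 km.
Total: 14138.2 + 14477.4 ≈ 28616 km.

28616 km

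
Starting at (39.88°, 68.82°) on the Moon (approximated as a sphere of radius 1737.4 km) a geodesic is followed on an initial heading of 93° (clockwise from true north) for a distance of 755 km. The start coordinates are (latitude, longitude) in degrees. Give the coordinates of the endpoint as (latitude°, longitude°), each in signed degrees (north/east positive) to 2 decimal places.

34.38°, 99.45°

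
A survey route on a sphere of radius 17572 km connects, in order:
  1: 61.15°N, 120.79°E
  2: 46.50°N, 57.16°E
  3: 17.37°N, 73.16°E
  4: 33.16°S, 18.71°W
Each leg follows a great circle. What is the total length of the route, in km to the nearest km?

Leg 1→2: central angle 0.6715 rad, distance 11800.1 km.
Leg 2→3: central angle 0.5585 rad, distance 9813.4 km.
Leg 3→4: central angle 1.7613 rad, distance 30949.8 km.
Total: 11800.1 + 9813.4 + 30949.8 ≈ 52563 km.

52563 km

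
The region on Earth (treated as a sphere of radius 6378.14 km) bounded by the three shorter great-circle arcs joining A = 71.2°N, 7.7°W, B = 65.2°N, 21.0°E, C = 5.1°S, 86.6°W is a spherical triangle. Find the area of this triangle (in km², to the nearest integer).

4500685 km²

Side lengths (central angles): a = 1.7793, b = 1.5932, c = 0.2106 rad; semiperimeter s = 1.7915.
By l'Huilier's theorem, tan(E/4) = √[tan(s/2) tan((s−a)/2) tan((s−b)/2) tan((s−c)/2)], giving spherical excess E = 0.1106 rad.
Area = E·R² = 0.1106 × (6378.14)² ≈ 4500685 km².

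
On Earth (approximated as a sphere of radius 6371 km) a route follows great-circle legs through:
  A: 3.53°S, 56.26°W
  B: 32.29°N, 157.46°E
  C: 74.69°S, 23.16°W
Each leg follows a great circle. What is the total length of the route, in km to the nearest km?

Leg A→B: central angle 2.3960 rad, distance 15265.0 km.
Leg B→C: central angle 2.4016 rad, distance 15300.3 km.
Total: 15265.0 + 15300.3 ≈ 30565 km.

30565 km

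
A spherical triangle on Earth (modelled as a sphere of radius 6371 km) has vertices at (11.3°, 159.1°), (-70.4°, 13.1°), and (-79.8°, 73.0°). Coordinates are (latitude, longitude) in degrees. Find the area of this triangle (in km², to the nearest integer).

Side lengths (central angles): a = 0.2945, b = 1.7528, c = 2.0458 rad; semiperimeter s = 2.0465.
By l'Huilier's theorem, tan(E/4) = √[tan(s/2) tan((s−a)/2) tan((s−b)/2) tan((s−c)/2)], giving spherical excess E = 0.0423 rad.
Area = E·R² = 0.0423 × (6371)² ≈ 1717232 km².

1717232 km²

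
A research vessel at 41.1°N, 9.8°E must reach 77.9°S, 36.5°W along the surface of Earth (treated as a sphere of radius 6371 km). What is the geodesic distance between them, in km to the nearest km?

In radians: φ₁ = 0.7173, φ₂ = -1.3596, Δλ = -46.300° = -0.8081 rad.
cos c = sin φ₁ sin φ₂ + cos φ₁ cos φ₂ cos Δλ = (0.6574)(-0.9778) + (0.7536)(0.2096)(0.6909) = -0.53364,
so c = arccos(-0.53364) = 2.13369 rad.
Distance = R·c = 6371 × 2.1337 ≈ 13594 km.

13594 km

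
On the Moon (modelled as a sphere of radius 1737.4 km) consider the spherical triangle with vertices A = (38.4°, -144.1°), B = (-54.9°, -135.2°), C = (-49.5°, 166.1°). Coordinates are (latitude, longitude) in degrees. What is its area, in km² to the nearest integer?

2052569 km²

Side lengths (central angles): a = 0.6161, b = 1.7151, c = 1.6338 rad; semiperimeter s = 1.9825.
By l'Huilier's theorem, tan(E/4) = √[tan(s/2) tan((s−a)/2) tan((s−b)/2) tan((s−c)/2)], giving spherical excess E = 0.6800 rad.
Area = E·R² = 0.6800 × (1737.4)² ≈ 2052569 km².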